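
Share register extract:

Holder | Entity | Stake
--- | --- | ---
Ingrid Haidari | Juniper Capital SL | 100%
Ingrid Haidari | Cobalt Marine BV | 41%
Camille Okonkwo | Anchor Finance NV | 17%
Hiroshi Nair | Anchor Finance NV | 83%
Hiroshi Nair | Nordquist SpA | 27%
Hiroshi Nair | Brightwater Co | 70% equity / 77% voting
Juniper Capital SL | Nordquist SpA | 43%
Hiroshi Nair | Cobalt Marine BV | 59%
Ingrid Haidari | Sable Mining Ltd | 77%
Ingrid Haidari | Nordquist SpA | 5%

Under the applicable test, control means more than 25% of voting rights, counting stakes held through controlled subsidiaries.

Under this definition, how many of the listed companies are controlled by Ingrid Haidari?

Ingrid holds 41% of Cobalt, so Ingrid controls Cobalt.
Ingrid holds 77% of Sable, so Ingrid controls Sable.
Ingrid holds 100% of Juniper, so Ingrid controls Juniper.
Juniper and Ingrid together hold 43% + 5% = 48% of Nordquist, so Ingrid controls Nordquist.
No other company's threshold is met.
Ingrid controls 4 companies.

4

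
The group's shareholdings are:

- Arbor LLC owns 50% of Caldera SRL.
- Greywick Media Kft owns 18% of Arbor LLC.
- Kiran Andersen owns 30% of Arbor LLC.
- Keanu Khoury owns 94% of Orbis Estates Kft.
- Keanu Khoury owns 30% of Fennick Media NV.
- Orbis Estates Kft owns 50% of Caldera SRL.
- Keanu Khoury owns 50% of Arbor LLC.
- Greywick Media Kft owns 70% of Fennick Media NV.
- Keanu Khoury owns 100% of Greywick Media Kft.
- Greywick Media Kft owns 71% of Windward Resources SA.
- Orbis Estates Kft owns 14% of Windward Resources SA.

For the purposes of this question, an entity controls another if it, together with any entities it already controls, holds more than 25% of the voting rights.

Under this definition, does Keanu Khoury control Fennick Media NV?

Keanu holds 100% of Greywick, so Keanu controls Greywick.
Greywick and Keanu together hold 70% + 30% = 100% of Fennick, so Keanu controls Fennick.

Yes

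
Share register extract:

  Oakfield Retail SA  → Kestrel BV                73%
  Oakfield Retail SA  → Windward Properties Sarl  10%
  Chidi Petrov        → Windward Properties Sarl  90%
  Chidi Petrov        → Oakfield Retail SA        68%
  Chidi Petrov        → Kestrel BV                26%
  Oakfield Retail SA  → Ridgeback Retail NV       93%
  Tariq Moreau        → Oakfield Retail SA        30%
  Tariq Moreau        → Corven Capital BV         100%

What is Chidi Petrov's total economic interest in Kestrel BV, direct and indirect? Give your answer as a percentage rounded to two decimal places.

Chidi reaches Kestrel along 2 paths.
Via Oakfield: 68% × 73% = 49.64%.
Direct stake: 26% = 26%.
Total: 49.64% + 26% = 75.64%.

75.64%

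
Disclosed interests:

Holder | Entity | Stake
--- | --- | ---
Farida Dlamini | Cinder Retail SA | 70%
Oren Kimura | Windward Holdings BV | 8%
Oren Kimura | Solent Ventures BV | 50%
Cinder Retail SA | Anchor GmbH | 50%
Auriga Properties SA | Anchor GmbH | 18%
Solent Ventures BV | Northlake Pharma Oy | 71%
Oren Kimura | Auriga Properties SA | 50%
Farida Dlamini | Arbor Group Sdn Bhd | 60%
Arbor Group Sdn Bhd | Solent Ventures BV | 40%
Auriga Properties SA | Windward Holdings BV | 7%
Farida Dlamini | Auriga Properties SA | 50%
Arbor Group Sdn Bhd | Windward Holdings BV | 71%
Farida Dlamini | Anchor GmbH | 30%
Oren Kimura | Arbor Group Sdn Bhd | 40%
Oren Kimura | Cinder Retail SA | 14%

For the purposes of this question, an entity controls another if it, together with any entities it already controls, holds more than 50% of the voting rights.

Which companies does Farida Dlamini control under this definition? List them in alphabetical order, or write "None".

Anchor GmbH, Arbor Group Sdn Bhd, Cinder Retail SA, Windward Holdings BV

Farida holds 60% of Arbor, so Farida controls Arbor.
Farida holds 70% of Cinder, so Farida controls Cinder.
Farida and Cinder together hold 30% + 50% = 80% of Anchor, so Farida controls Anchor.
Arbor holds 71% of Windward, so Farida controls Windward.
No other company's threshold is met.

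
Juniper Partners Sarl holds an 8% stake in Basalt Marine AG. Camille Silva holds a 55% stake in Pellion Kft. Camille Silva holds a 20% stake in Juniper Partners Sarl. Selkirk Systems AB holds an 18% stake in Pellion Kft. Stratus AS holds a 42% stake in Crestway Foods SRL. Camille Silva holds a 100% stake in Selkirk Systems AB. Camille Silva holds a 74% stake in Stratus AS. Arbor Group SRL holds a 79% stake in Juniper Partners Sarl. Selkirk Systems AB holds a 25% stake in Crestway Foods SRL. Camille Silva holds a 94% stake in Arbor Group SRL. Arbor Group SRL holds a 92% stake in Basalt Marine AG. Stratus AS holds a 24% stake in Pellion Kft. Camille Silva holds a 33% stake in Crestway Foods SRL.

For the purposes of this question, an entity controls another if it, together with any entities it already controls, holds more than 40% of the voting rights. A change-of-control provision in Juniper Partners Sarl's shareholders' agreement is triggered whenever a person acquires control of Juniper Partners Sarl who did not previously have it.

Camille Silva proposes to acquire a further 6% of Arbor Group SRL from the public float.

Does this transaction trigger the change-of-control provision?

The purchase changes only Camille's holdings, so Camille is the only person who could newly come to control Juniper.
Camille holds 94% of Arbor, so Camille controls Arbor.
Camille and Arbor together hold 20% + 79% = 99% of Juniper, so Camille controls Juniper.
So Camille already controls Juniper before the transaction.
After the purchase, Camille's direct stake in Arbor rises to 94% + 6% = 100%.
Camille controlled Juniper already, so this is not a new person acquiring control; every other person's position is unchanged or reduced.
No new person acquires control, so the clause is not triggered.

No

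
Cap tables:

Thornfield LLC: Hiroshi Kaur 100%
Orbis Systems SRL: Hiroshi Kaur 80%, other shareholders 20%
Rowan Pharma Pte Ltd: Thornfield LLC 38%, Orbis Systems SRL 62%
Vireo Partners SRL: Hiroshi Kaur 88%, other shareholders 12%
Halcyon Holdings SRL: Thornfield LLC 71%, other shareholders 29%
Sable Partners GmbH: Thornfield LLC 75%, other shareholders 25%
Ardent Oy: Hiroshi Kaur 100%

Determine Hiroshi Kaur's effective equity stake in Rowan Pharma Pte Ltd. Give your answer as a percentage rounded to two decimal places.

Hiroshi reaches Rowan along 2 paths.
Via Thornfield: 100% × 38% = 38%.
Via Orbis: 80% × 62% = 49.6%.
Total: 38% + 49.6% = 87.6%.
Rounded: 87.60%.

87.60%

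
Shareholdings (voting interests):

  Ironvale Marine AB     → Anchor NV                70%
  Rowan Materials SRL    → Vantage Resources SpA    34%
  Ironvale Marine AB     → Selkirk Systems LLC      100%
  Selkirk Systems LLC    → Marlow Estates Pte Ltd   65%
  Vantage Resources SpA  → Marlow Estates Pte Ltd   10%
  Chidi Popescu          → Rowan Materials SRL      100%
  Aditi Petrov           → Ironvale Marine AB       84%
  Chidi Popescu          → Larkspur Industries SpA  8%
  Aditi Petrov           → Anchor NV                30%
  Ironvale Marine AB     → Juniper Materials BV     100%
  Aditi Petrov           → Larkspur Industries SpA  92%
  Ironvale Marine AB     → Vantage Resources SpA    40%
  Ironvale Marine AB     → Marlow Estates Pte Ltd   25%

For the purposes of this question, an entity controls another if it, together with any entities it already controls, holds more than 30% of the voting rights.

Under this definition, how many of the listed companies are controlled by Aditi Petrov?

Aditi holds 92% of Larkspur, so Aditi controls Larkspur.
Aditi holds 84% of Ironvale, so Aditi controls Ironvale.
Aditi and Ironvale together hold 30% + 70% = 100% of Anchor, so Aditi controls Anchor.
Ironvale holds 100% of Selkirk, so Aditi controls Selkirk.
Ironvale holds 40% of Vantage, so Aditi controls Vantage.
Ironvale holds 100% of Juniper, so Aditi controls Juniper.
Vantage and Selkirk and Ironvale together hold 10% + 65% + 25% = 100% of Marlow, so Aditi controls Marlow.
No other company's threshold is met.
Aditi controls 7 companies.

7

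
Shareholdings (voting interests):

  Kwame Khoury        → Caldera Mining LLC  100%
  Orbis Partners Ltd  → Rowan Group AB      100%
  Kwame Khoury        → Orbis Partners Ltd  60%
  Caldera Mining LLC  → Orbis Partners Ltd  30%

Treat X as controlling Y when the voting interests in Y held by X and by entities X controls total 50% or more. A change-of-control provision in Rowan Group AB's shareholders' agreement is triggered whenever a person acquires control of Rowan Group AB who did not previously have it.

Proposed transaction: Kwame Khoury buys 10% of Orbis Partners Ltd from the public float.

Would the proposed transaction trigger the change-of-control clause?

The purchase changes only Kwame's holdings, so Kwame is the only person who could newly come to control Rowan.
Kwame holds 100% of Caldera, so Kwame controls Caldera.
Kwame and Caldera together hold 60% + 30% = 90% of Orbis, so Kwame controls Orbis.
Orbis holds 100% of Rowan, so Kwame controls Rowan.
So Kwame already controls Rowan before the transaction.
After the purchase, Kwame's direct stake in Orbis rises to 60% + 10% = 70%.
Kwame controlled Rowan already, so this is not a new person acquiring control; every other person's position is unchanged or reduced.
No new person acquires control, so the clause is not triggered.

No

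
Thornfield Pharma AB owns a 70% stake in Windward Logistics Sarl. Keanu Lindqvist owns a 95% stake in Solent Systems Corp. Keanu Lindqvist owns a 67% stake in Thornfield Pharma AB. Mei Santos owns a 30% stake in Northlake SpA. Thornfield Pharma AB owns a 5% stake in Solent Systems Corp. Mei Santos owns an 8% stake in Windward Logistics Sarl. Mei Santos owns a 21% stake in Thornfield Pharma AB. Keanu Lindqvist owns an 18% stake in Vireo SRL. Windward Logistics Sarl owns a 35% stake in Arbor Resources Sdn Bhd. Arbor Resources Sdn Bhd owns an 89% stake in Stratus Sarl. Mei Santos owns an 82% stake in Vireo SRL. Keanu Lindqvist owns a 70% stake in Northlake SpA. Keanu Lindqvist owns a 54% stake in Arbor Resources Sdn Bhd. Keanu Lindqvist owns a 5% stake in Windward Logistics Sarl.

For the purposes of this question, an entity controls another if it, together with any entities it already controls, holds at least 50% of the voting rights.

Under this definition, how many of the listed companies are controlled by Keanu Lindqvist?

Keanu holds 67% of Thornfield, so Keanu controls Thornfield.
Keanu and Thornfield together hold 5% + 70% = 75% of Windward, so Keanu controls Windward.
Keanu and Thornfield together hold 95% + 5% = 100% of Solent, so Keanu controls Solent.
Windward and Keanu together hold 35% + 54% = 89% of Arbor, so Keanu controls Arbor.
Keanu holds 70% of Northlake, so Keanu controls Northlake.
Arbor holds 89% of Stratus, so Keanu controls Stratus.
No other company's threshold is met.
Keanu controls 6 companies.

6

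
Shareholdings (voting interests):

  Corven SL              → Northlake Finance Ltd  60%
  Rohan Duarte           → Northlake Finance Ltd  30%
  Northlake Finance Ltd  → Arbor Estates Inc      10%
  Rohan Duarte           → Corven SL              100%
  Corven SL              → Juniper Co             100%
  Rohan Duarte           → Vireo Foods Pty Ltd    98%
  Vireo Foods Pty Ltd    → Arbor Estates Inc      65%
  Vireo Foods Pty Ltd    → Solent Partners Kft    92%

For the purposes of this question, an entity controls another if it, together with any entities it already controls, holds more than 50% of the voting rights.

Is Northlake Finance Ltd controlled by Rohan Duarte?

Rohan holds 100% of Corven, so Rohan controls Corven.
Rohan and Corven together hold 30% + 60% = 90% of Northlake, so Rohan controls Northlake.

Yes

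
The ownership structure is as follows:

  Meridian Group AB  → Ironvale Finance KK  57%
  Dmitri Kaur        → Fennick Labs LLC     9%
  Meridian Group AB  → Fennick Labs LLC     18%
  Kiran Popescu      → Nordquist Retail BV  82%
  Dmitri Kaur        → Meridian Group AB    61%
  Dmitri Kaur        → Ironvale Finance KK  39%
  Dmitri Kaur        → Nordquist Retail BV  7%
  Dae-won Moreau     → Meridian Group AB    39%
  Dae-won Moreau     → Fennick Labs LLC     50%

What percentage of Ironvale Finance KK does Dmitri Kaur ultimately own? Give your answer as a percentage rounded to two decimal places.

73.77%

Dmitri reaches Ironvale along 2 paths.
Via Meridian: 61% × 57% = 34.77%.
Direct stake: 39% = 39%.
Total: 34.77% + 39% = 73.77%.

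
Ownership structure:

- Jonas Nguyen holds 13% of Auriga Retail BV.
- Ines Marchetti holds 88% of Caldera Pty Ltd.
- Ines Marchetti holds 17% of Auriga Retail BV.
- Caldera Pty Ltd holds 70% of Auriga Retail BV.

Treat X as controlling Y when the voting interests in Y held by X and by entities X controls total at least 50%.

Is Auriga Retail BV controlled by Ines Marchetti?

Yes

Ines holds 88% of Caldera, so Ines controls Caldera.
Ines and Caldera together hold 17% + 70% = 87% of Auriga, so Ines controls Auriga.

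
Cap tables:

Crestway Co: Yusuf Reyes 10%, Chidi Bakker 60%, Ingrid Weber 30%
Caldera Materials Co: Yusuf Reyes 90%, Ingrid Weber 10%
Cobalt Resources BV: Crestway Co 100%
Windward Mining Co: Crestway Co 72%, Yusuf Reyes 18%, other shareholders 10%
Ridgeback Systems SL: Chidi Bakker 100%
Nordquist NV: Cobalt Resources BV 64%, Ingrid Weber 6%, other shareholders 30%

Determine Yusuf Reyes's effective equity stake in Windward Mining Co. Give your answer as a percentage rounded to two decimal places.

Yusuf reaches Windward along 2 paths.
Via Crestway: 10% × 72% = 7.2%.
Direct stake: 18% = 18%.
Total: 7.2% + 18% = 25.2%.
Rounded: 25.20%.

25.20%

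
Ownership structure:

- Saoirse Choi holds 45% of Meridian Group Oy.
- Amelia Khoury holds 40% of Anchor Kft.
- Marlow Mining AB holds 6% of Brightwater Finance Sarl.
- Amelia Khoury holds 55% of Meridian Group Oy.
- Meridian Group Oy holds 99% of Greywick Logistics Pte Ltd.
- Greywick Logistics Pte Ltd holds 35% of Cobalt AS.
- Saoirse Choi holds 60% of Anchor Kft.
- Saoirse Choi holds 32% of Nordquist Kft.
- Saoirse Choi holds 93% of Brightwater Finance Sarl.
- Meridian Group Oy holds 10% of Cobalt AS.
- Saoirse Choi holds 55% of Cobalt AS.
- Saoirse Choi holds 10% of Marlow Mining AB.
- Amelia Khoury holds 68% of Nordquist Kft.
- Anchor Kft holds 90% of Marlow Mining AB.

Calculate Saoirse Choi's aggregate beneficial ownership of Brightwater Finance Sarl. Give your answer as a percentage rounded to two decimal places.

96.84%

Saoirse reaches Brightwater along 3 paths.
Direct stake: 93% = 93%.
Via Anchor → Marlow: 60% × 90% × 6% = 3.24%.
Via Marlow: 10% × 6% = 0.6%.
Total: 93% + 3.24% + 0.6% = 96.84%.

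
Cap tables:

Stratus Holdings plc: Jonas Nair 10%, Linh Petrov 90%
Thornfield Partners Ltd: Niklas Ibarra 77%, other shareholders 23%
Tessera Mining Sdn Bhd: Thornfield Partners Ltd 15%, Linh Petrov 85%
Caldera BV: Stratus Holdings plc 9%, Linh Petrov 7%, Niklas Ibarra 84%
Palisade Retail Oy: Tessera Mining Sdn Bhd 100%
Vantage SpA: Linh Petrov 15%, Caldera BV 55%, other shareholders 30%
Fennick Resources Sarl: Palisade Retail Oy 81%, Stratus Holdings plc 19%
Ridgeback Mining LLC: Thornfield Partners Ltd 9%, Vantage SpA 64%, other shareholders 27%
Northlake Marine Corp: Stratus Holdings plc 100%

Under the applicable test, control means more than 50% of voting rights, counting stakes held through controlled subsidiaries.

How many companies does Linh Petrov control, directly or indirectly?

Linh holds 90% of Stratus, so Linh controls Stratus.
Linh holds 85% of Tessera, so Linh controls Tessera.
Tessera holds 100% of Palisade, so Linh controls Palisade.
Palisade and Stratus together hold 81% + 19% = 100% of Fennick, so Linh controls Fennick.
Stratus holds 100% of Northlake, so Linh controls Northlake.
No other company's threshold is met.
Linh controls 5 companies.

5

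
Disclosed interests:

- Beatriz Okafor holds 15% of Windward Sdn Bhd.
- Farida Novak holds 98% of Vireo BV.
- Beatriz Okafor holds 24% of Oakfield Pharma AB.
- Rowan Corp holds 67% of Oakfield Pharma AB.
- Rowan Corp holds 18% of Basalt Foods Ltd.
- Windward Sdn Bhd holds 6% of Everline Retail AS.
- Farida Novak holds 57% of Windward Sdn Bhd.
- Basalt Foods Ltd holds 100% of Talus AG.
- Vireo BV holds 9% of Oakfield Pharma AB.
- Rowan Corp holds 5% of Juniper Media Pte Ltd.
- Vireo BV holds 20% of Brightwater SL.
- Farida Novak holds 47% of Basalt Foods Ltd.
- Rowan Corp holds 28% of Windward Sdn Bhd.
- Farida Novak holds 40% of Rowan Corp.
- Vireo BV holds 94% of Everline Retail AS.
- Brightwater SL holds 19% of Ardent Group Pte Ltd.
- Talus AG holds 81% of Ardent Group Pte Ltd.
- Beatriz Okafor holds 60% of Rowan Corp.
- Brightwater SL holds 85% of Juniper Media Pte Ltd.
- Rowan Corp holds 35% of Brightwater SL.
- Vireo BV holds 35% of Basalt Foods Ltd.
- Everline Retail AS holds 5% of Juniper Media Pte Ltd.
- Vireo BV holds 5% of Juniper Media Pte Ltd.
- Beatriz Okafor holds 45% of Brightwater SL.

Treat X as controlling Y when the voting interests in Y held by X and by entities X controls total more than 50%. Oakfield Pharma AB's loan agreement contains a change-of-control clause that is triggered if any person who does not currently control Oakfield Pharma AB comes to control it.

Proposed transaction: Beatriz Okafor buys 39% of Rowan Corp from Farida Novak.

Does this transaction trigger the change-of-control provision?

No

The purchase adds only to Beatriz's holdings (Farida's stake shrinks), so Beatriz is the only person who could newly come to control Oakfield.
Beatriz holds 60% of Rowan, so Beatriz controls Rowan.
Beatriz and Rowan together hold 24% + 67% = 91% of Oakfield, so Beatriz controls Oakfield.
So Beatriz already controls Oakfield before the transaction.
After the purchase, Beatriz's direct stake in Rowan rises to 60% + 39% = 99%, and Farida's stake falls to 1%.
Beatriz controlled Oakfield already, so this is not a new person acquiring control; every other person's position is unchanged or reduced.
No new person acquires control, so the clause is not triggered.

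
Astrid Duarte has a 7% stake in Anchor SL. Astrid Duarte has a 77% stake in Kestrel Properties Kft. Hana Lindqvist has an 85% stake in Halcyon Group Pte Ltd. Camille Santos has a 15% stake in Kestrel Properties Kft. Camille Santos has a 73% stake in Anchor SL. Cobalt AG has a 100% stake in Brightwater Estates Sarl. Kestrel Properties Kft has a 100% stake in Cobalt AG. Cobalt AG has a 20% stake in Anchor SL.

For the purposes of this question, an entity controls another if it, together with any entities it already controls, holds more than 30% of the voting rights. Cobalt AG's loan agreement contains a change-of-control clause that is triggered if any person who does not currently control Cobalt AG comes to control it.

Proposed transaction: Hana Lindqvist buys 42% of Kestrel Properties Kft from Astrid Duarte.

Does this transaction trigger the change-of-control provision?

Yes

The purchase adds only to Hana's holdings (Astrid's stake shrinks), so Hana is the only person who could newly come to control Cobalt.
Hana holds 85% of Halcyon, so Hana controls Halcyon.
Neither Hana nor any entity Hana controls holds any voting interest in Cobalt.
So before the transaction, Hana does not control Cobalt.
After the purchase, Hana holds 42% of Kestrel directly, and Astrid's stake falls to 35%.
Hana holds 42% of Kestrel, so Hana controls Kestrel.
Kestrel holds 100% of Cobalt, so Hana controls Cobalt.
Hana did not control Cobalt before and does after, so the clause is triggered.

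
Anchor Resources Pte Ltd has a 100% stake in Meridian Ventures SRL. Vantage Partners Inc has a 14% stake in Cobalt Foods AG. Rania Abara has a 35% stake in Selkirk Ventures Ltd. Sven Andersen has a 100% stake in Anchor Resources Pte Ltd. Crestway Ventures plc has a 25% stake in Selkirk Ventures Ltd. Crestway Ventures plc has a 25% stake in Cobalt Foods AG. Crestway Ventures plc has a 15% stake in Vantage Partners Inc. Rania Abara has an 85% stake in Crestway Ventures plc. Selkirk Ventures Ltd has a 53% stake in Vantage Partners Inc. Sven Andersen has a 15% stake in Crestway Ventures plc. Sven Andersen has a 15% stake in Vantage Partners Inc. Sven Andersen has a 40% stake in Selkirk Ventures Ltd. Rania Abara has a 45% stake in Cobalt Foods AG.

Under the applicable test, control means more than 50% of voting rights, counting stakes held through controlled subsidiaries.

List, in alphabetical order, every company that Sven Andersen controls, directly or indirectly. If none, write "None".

Sven holds 100% of Anchor, so Sven controls Anchor.
Anchor holds 100% of Meridian, so Sven controls Meridian.
No other company's threshold is met.

Anchor Resources Pte Ltd, Meridian Ventures SRL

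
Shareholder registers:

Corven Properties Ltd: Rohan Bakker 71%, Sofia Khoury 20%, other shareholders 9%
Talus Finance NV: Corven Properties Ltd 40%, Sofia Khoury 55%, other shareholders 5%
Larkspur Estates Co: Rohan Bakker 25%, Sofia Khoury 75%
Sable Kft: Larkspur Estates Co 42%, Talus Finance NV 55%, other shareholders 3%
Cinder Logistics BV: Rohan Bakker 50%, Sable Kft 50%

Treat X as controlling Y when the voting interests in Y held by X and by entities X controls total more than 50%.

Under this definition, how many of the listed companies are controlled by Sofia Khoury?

Sofia holds 55% of Talus, so Sofia controls Talus.
Sofia holds 75% of Larkspur, so Sofia controls Larkspur.
Larkspur and Talus together hold 42% + 55% = 97% of Sable, so Sofia controls Sable.
No other company's threshold is met.
Sofia controls 3 companies.

3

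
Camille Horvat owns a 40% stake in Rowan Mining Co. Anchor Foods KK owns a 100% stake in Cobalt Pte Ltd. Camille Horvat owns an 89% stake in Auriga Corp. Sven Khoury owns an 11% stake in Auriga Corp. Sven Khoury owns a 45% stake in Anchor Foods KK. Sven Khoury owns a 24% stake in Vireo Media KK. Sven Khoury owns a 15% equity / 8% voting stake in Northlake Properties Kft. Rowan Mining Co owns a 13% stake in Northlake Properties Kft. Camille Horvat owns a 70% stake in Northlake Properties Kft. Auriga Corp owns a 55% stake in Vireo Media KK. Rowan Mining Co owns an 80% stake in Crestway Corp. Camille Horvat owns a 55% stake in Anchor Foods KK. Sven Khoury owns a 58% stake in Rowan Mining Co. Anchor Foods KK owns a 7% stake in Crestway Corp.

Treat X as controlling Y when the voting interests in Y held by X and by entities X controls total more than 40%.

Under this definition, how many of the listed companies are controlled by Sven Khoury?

Sven holds 58% of Rowan, so Sven controls Rowan.
Sven holds 45% of Anchor, so Sven controls Anchor.
Rowan and Anchor together hold 80% + 7% = 87% of Crestway, so Sven controls Crestway.
Anchor holds 100% of Cobalt, so Sven controls Cobalt.
No other company's threshold is met.
Sven controls 4 companies.

4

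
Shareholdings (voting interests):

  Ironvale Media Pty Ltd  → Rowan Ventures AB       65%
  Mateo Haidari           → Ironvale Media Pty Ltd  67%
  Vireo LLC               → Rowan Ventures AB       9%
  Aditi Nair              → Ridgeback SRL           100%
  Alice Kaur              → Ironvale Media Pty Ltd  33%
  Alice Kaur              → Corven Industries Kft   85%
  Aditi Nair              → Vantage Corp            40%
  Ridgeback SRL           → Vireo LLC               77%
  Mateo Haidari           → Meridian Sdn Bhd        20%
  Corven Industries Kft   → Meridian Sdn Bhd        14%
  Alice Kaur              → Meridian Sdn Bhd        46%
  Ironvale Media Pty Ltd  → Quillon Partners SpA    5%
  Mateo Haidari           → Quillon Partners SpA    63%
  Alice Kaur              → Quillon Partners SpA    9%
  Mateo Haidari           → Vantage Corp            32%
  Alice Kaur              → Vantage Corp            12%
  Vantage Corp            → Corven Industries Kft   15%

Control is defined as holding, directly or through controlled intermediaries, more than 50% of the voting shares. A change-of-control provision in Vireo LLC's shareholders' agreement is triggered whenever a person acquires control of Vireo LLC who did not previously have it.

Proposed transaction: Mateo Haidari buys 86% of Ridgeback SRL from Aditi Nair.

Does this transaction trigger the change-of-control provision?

The purchase adds only to Mateo's holdings (Aditi's stake shrinks), so Mateo is the only person who could newly come to control Vireo.
Mateo holds 67% of Ironvale, so Mateo controls Ironvale.
Ironvale and Mateo together hold 5% + 63% = 68% of Quillon, so Mateo controls Quillon.
Ironvale holds 65% of Rowan, so Mateo controls Rowan.
Neither Mateo nor any entity Mateo controls holds any voting interest in Vireo.
So before the transaction, Mateo does not control Vireo.
After the purchase, Mateo holds 86% of Ridgeback directly, and Aditi's stake falls to 14%.
Mateo holds 86% of Ridgeback, so Mateo controls Ridgeback.
Ridgeback holds 77% of Vireo, so Mateo controls Vireo.
Mateo did not control Vireo before and does after, so the clause is triggered.

Yes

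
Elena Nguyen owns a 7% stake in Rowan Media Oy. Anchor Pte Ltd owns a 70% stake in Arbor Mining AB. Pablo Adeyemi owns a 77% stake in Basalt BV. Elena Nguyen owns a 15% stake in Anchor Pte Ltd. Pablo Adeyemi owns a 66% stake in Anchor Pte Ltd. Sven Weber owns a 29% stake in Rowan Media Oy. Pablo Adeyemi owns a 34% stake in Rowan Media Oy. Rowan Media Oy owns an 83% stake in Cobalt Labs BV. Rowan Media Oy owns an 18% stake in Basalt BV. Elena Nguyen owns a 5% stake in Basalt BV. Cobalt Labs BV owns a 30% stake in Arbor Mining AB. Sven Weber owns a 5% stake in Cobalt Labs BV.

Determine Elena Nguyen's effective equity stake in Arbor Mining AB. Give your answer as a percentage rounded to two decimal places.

12.24%

Elena reaches Arbor along 2 paths.
Via Anchor: 15% × 70% = 10.5%.
Via Rowan → Cobalt: 7% × 83% × 30% = 1.743%.
Total: 10.5% + 1.743% = 12.243%.
Rounded: 12.24%.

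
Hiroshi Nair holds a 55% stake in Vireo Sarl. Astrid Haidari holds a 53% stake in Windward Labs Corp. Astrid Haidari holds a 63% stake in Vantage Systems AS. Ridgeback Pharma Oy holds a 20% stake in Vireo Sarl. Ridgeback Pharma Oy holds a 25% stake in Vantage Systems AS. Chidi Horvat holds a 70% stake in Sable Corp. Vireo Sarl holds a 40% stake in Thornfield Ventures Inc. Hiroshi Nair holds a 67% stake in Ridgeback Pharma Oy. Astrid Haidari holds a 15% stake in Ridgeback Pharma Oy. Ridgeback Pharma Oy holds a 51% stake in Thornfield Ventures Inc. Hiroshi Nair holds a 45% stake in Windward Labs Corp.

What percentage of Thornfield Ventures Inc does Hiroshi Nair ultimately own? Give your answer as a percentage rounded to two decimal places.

61.53%

Hiroshi reaches Thornfield along 3 paths.
Via Ridgeback: 67% × 51% = 34.17%.
Via Vireo: 55% × 40% = 22%.
Via Ridgeback → Vireo: 67% × 20% × 40% = 5.36%.
Total: 34.17% + 22% + 5.36% = 61.53%.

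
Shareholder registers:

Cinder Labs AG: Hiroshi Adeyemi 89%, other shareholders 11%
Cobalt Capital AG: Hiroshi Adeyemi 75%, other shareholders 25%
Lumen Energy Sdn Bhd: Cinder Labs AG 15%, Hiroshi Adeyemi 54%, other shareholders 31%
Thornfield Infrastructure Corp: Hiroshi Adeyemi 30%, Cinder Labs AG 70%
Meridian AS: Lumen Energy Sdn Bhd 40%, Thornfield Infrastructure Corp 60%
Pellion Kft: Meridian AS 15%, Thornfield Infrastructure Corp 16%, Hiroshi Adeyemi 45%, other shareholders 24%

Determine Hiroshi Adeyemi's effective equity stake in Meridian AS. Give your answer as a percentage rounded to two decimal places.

82.32%

Hiroshi reaches Meridian along 4 paths.
Via Cinder → Lumen: 89% × 15% × 40% = 5.34%.
Via Lumen: 54% × 40% = 21.6%.
Via Thornfield: 30% × 60% = 18%.
Via Cinder → Thornfield: 89% × 70% × 60% = 37.38%.
Total: 5.34% + 21.6% + 18% + 37.38% = 82.32%.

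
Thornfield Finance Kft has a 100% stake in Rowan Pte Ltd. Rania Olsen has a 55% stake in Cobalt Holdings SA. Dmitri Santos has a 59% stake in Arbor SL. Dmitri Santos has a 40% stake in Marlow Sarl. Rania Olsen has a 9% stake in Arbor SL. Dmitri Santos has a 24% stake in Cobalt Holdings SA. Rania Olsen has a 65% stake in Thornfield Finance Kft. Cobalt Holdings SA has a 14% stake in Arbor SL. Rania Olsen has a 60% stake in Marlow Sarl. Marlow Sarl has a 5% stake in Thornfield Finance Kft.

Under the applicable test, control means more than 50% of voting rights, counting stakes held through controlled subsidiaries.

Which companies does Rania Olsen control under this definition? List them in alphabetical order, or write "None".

Rania holds 60% of Marlow, so Rania controls Marlow.
Rania holds 55% of Cobalt, so Rania controls Cobalt.
Marlow and Rania together hold 5% + 65% = 70% of Thornfield, so Rania controls Thornfield.
Thornfield holds 100% of Rowan, so Rania controls Rowan.
No other company's threshold is met.

Cobalt Holdings SA, Marlow Sarl, Rowan Pte Ltd, Thornfield Finance Kft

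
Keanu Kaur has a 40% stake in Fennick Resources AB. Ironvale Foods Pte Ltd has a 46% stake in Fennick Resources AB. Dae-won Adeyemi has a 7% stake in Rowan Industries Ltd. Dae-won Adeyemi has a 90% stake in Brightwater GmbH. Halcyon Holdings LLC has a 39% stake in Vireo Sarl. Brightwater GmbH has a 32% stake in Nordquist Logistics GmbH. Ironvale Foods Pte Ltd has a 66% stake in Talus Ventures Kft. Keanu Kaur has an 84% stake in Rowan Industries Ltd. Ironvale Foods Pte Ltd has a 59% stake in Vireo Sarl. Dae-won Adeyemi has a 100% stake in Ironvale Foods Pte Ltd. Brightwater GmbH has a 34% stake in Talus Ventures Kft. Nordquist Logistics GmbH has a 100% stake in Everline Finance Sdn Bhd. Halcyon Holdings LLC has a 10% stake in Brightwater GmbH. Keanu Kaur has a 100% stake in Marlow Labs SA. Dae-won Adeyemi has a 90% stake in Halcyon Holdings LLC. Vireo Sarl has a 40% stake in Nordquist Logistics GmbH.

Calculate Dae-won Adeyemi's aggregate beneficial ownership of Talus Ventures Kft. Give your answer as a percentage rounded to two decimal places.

Dae-won reaches Talus along 3 paths.
Via Halcyon → Brightwater: 90% × 10% × 34% = 3.06%.
Via Brightwater: 90% × 34% = 30.6%.
Via Ironvale: 100% × 66% = 66%.
Total: 3.06% + 30.6% + 66% = 99.66%.

99.66%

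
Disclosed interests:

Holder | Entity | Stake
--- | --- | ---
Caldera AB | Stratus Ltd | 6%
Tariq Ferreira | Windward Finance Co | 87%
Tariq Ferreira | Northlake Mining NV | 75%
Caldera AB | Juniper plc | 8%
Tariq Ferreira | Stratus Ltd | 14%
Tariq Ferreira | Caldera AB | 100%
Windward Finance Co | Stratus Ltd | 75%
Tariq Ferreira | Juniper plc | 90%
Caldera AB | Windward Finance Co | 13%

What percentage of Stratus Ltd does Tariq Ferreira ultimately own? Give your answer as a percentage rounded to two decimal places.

95.00%

Tariq reaches Stratus along 4 paths.
Via Caldera: 100% × 6% = 6%.
Via Caldera → Windward: 100% × 13% × 75% = 9.75%.
Via Windward: 87% × 75% = 65.25%.
Direct stake: 14% = 14%.
Total: 6% + 9.75% + 65.25% + 14% = 95%.
Rounded: 95.00%.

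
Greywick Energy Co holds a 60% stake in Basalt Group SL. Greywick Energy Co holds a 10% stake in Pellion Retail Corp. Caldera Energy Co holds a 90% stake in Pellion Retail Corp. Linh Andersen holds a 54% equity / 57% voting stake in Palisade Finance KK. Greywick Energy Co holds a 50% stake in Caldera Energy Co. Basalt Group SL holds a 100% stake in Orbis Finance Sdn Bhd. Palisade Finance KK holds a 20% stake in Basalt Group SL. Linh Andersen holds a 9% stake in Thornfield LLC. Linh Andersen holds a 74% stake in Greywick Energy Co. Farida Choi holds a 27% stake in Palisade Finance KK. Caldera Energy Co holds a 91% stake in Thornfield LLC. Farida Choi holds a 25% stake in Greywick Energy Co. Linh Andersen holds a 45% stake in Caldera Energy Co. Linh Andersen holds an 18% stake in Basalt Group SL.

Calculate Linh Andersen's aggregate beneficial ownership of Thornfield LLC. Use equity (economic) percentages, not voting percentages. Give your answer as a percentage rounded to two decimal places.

Linh reaches Thornfield along 3 paths.
Via Greywick → Caldera: 74% × 50% × 91% = 33.67%.
Via Caldera: 45% × 91% = 40.95%.
Direct stake: 9% = 9%.
Total: 33.67% + 40.95% + 9% = 83.62%.

83.62%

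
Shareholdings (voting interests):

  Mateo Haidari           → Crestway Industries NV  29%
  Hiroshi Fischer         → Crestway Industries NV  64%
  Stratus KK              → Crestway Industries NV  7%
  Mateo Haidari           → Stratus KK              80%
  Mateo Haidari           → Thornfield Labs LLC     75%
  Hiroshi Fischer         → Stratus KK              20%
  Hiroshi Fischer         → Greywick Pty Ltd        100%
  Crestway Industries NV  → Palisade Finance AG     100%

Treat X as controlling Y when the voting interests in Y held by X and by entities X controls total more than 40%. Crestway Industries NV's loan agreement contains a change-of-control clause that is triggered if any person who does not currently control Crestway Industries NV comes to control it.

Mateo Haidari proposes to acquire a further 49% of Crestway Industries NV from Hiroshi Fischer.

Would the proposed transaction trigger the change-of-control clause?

Yes

The purchase adds only to Mateo's holdings (Hiroshi's stake shrinks), so Mateo is the only person who could newly come to control Crestway.
Mateo holds 75% of Thornfield, so Mateo controls Thornfield.
Mateo holds 80% of Stratus, so Mateo controls Stratus.
In Crestway, Mateo's side holds only 29% + 7% = 36%, not > 40%.
So before the transaction, Mateo does not control Crestway.
After the purchase, Mateo's direct stake in Crestway rises to 29% + 49% = 78%, and Hiroshi's stake falls to 15%.
Mateo and Stratus together hold 78% + 7% = 85% of Crestway, so Mateo controls Crestway.
Mateo did not control Crestway before and does after, so the clause is triggered.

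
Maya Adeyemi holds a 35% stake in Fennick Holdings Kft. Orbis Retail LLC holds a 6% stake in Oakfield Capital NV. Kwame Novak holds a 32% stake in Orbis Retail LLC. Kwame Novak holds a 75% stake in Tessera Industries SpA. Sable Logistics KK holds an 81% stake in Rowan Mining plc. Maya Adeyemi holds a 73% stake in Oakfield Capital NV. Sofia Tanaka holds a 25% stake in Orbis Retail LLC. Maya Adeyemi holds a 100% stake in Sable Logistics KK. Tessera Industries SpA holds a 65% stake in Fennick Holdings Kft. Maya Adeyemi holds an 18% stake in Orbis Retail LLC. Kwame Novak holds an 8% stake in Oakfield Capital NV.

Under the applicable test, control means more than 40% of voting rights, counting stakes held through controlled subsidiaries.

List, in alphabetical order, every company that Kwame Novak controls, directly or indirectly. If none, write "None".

Fennick Holdings Kft, Tessera Industries SpA

Kwame holds 75% of Tessera, so Kwame controls Tessera.
Tessera holds 65% of Fennick, so Kwame controls Fennick.
No other company's threshold is met.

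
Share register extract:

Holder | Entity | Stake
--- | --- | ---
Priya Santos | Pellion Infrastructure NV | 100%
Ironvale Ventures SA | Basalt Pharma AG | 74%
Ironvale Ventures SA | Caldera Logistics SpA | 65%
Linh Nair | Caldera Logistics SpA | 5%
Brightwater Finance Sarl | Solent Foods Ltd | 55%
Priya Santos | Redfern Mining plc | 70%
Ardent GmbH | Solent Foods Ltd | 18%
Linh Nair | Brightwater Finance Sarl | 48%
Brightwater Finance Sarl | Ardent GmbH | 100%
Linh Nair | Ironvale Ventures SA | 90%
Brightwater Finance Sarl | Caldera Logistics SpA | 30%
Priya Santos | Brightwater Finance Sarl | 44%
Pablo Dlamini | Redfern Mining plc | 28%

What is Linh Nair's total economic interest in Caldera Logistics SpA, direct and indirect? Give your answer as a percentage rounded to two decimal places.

Linh reaches Caldera along 3 paths.
Via Brightwater: 48% × 30% = 14.4%.
Via Ironvale: 90% × 65% = 58.5%.
Direct stake: 5% = 5%.
Total: 14.4% + 58.5% + 5% = 77.9%.
Rounded: 77.90%.

77.90%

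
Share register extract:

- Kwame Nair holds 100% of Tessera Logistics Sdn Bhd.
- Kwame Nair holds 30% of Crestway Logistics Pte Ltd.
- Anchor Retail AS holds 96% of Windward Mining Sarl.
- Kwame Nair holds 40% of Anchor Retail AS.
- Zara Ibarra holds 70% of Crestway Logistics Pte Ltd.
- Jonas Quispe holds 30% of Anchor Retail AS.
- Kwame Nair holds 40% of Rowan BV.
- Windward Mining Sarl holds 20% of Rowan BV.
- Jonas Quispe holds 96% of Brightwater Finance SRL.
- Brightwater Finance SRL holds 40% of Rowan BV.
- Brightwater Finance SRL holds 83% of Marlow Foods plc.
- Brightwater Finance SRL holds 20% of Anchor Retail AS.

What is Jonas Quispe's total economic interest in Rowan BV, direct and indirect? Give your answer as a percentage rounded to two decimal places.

Jonas reaches Rowan along 3 paths.
Via Anchor → Windward: 30% × 96% × 20% = 5.76%.
Via Brightwater → Anchor → Windward: 96% × 20% × 96% × 20% = 3.6864%.
Via Brightwater: 96% × 40% = 38.4%.
Total: 5.76% + 3.6864% + 38.4% = 47.8464%.
Rounded: 47.85%.

47.85%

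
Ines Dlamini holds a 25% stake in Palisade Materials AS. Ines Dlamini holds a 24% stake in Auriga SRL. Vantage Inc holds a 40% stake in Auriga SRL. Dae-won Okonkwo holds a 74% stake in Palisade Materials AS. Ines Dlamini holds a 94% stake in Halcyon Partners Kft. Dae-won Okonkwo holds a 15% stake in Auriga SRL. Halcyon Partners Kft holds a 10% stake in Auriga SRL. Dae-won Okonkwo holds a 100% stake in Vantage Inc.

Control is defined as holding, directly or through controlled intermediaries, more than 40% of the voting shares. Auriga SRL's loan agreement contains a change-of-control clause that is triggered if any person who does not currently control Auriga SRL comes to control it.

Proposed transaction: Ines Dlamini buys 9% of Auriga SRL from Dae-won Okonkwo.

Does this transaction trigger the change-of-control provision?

The purchase adds only to Ines's holdings (Dae-won's stake shrinks), so Ines is the only person who could newly come to control Auriga.
Ines holds 94% of Halcyon, so Ines controls Halcyon.
In Auriga, Ines's side holds only 24% + 10% = 34%, not > 40%.
So before the transaction, Ines does not control Auriga.
After the purchase, Ines's direct stake in Auriga rises to 24% + 9% = 33%, and Dae-won's stake falls to 6%.
Ines and Halcyon together hold 33% + 10% = 43% of Auriga, so Ines controls Auriga.
Ines did not control Auriga before and does after, so the clause is triggered.

Yes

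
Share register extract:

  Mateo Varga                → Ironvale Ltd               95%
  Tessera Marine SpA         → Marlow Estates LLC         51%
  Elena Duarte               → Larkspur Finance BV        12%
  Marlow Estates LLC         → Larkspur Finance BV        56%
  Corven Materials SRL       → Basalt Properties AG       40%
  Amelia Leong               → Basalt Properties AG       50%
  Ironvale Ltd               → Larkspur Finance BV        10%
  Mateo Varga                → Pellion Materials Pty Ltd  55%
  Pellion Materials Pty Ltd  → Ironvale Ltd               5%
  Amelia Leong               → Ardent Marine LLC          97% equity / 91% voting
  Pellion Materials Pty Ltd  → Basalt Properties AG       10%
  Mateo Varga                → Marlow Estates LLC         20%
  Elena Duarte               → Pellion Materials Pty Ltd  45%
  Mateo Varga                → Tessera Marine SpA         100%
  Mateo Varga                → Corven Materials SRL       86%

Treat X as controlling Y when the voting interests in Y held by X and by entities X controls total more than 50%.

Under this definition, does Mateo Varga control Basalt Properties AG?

No

Mateo holds 100% of Tessera, so Mateo controls Tessera.
Mateo holds 55% of Pellion, so Mateo controls Pellion.
Mateo and Pellion together hold 95% + 5% = 100% of Ironvale, so Mateo controls Ironvale.
Mateo holds 86% of Corven, so Mateo controls Corven.
Tessera and Mateo together hold 51% + 20% = 71% of Marlow, so Mateo controls Marlow.
Marlow and Ironvale together hold 56% + 10% = 66% of Larkspur, so Mateo controls Larkspur.
In Basalt, Mateo's side holds only 40% + 10% = 50%, not > 50%.
So Mateo does not control Basalt.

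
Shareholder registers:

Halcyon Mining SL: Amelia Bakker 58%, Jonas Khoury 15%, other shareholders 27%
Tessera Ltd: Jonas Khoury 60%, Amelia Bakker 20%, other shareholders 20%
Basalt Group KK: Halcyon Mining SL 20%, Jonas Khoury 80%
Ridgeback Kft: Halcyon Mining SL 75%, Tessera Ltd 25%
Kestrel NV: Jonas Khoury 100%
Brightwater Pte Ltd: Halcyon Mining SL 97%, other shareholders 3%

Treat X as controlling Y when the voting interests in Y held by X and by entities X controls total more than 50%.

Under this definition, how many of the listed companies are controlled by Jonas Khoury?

3

Jonas holds 60% of Tessera, so Jonas controls Tessera.
Jonas holds 80% of Basalt, so Jonas controls Basalt.
Jonas holds 100% of Kestrel, so Jonas controls Kestrel.
No other company's threshold is met.
Jonas controls 3 companies.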